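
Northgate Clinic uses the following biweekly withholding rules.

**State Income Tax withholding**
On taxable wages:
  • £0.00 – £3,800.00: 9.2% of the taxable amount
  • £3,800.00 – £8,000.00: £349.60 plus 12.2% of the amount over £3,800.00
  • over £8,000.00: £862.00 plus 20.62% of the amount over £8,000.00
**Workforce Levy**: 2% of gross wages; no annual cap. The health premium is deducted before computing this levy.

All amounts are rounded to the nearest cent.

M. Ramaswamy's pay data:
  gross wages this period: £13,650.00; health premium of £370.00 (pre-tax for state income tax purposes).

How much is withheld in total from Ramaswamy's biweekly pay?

State Income Tax: taxable = £13,650.00 − £370.00 = £13,280.00
  £862.00 + 20.62% × (£13,280.00 − £8,000.00) = £862.00 + 20.62% × £5,280.00 = £1,950.74
Workforce Levy: 2% × £13,280.00 = £265.60
Total: £1,950.74 + £265.60 = £2,216.34

£2,216.34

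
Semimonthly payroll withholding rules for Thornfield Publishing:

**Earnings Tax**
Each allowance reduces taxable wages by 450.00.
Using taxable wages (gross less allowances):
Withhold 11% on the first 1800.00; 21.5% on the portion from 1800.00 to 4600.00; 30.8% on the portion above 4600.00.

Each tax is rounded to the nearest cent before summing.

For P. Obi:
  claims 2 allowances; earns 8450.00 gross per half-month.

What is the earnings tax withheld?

Earnings Tax: taxable = 8450.00 − 2×450.00 = 7550.00
  800.00 + 30.8% × (7550.00 − 4600.00) = 800.00 + 30.8% × 2950.00 = 1708.60

1708.60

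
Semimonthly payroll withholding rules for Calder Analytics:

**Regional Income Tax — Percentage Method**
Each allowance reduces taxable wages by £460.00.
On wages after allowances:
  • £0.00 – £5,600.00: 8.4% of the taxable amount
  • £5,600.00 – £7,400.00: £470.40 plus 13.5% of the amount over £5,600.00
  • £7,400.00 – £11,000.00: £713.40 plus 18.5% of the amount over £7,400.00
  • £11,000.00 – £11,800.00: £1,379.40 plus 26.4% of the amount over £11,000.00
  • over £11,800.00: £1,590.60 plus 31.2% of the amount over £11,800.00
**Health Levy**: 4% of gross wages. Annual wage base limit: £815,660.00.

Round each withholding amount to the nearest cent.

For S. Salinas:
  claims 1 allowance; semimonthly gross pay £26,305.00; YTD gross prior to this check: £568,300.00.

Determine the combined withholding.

Regional Income Tax: taxable = £26,305.00 − 1×£460.00 = £25,845.00
  £1,590.60 + 31.2% × (£25,845.00 − £11,800.00) = £1,590.60 + 31.2% × £14,045.00 = £5,972.64
Health Levy: 4% × £26,305.00 = £1,052.20
Total: £5,972.64 + £1,052.20 = £7,024.84

£7,024.84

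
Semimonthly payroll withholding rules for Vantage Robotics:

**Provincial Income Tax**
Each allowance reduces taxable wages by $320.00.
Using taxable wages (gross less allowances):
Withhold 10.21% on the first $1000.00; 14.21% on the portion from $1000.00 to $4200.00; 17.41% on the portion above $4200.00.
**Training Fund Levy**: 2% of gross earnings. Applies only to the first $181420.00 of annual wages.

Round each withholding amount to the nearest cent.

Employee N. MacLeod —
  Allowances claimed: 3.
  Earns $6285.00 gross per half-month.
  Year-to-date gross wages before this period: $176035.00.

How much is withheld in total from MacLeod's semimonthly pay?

Provincial Income Tax: taxable = $6285.00 − 3×$320.00 = $5325.00
  $556.82 + 17.41% × ($5325.00 − $4200.00) = $556.82 + 17.41% × $1125.00 = $752.68
Training Fund Levy: cap $181420.00 − YTD $176035.00 = $5385.00 subject; 2% × $5385.00 = $107.70
Total: $752.68 + $107.70 = $860.38

$860.38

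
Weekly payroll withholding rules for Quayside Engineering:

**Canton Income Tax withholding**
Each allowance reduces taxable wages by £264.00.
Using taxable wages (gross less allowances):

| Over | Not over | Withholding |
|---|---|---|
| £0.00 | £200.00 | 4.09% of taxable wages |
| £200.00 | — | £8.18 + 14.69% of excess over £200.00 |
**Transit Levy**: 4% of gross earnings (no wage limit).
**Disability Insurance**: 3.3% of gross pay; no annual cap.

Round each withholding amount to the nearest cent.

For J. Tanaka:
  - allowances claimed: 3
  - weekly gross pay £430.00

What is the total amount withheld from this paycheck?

Canton Income Tax: taxable = £430.00 − 3×£264.00 = £-362.00
  Taxable ≤ 0 → £0.00
Transit Levy: 4% × £430.00 = £17.20
Disability Insurance: 3.3% × £430.00 = £14.19
Total: £0.00 + £17.20 + £14.19 = £31.39

£31.39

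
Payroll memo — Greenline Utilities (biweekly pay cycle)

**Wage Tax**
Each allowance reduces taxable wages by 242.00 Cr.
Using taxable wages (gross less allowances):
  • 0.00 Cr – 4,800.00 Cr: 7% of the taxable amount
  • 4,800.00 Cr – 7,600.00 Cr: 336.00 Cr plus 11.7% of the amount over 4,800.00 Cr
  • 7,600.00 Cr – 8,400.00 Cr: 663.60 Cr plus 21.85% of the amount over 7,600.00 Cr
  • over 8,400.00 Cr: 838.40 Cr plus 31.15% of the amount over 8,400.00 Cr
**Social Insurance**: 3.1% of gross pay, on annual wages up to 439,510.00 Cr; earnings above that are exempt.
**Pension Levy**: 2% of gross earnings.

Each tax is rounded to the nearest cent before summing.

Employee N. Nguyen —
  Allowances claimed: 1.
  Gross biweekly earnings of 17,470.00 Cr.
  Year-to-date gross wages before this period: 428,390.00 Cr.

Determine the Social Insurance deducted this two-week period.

344.72 Cr

Social Insurance: cap 439,510.00 Cr − YTD 428,390.00 Cr = 11,120.00 Cr subject; 3.1% × 11,120.00 Cr = 344.72 Cr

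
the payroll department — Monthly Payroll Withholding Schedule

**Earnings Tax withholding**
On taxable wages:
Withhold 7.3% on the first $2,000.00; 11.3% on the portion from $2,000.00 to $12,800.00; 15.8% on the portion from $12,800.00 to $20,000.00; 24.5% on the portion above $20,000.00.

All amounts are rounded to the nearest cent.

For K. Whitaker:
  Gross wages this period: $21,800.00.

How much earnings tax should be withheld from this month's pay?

$2,945.00

Earnings Tax: taxable = $21,800.00
  $2,504.00 + 24.5% × ($21,800.00 − $20,000.00) = $2,504.00 + 24.5% × $1,800.00 = $2,945.00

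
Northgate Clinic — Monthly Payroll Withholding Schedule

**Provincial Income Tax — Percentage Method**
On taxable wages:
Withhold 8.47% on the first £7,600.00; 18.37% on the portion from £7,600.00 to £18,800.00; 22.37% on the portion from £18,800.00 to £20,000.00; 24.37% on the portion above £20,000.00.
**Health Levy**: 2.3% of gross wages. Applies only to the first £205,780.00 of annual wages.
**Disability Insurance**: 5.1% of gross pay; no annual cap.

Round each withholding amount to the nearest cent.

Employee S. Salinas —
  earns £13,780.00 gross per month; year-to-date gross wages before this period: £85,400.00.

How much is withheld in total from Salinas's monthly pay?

Provincial Income Tax: taxable = £13,780.00
  £643.72 + 18.37% × (£13,780.00 − £7,600.00) = £643.72 + 18.37% × £6,180.00 = £1,778.99
Health Levy: 2.3% × £13,780.00 = £316.94
Disability Insurance: 5.1% × £13,780.00 = £702.78
Total: £1,778.99 + £316.94 + £702.78 = £2,798.71

£2,798.71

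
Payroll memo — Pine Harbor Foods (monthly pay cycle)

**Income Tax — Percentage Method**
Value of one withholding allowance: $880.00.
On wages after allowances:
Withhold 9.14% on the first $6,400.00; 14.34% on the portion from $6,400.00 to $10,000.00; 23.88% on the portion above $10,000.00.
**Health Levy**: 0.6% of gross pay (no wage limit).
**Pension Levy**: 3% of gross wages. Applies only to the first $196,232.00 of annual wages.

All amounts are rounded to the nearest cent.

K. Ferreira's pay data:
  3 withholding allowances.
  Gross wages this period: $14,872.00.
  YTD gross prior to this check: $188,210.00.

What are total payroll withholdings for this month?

Income Tax: taxable = $14,872.00 − 3×$880.00 = $12,232.00
  $1,101.20 + 23.88% × ($12,232.00 − $10,000.00) = $1,101.20 + 23.88% × $2,232.00 = $1,634.20
Health Levy: 0.6% × $14,872.00 = $89.23
Pension Levy: cap $196,232.00 − YTD $188,210.00 = $8,022.00 subject; 3% × $8,022.00 = $240.66
Total: $1,634.20 + $89.23 + $240.66 = $1,964.09

$1,964.09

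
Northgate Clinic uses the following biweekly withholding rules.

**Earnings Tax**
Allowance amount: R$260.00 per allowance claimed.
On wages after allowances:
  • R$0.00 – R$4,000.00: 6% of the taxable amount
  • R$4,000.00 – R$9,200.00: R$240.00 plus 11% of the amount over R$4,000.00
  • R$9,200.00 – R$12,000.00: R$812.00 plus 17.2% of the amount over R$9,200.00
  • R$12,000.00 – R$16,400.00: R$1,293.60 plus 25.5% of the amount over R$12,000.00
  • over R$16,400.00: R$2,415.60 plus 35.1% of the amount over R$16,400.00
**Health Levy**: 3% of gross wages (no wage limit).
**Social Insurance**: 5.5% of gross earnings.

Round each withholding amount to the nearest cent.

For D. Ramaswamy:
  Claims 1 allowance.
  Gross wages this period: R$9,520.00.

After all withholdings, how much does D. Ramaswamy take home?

Earnings Tax: taxable = R$9,520.00 − 1×R$260.00 = R$9,260.00
  R$812.00 + 17.2% × (R$9,260.00 − R$9,200.00) = R$812.00 + 17.2% × R$60.00 = R$822.32
Health Levy: 3% × R$9,520.00 = R$285.60
Social Insurance: 5.5% × R$9,520.00 = R$523.60
Total withheld: R$822.32 + R$285.60 + R$523.60 = R$1,631.52
Net pay: R$9,520.00 − R$1,631.52 = R$7,888.48

R$7,888.48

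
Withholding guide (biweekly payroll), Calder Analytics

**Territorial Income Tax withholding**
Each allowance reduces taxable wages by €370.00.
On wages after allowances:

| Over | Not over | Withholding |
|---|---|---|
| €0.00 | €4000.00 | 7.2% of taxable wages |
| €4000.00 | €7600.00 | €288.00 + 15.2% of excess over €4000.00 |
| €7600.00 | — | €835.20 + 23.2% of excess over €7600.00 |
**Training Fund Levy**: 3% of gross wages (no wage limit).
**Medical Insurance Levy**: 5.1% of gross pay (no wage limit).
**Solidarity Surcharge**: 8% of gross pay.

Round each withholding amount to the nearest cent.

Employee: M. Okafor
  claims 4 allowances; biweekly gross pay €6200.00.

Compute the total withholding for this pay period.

€1395.64

Territorial Income Tax: taxable = €6200.00 − 4×€370.00 = €4720.00
  €288.00 + 15.2% × (€4720.00 − €4000.00) = €288.00 + 15.2% × €720.00 = €397.44
Training Fund Levy: 3% × €6200.00 = €186.00
Medical Insurance Levy: 5.1% × €6200.00 = €316.20
Solidarity Surcharge: 8% × €6200.00 = €496.00
Total: €397.44 + €186.00 + €316.20 + €496.00 = €1395.64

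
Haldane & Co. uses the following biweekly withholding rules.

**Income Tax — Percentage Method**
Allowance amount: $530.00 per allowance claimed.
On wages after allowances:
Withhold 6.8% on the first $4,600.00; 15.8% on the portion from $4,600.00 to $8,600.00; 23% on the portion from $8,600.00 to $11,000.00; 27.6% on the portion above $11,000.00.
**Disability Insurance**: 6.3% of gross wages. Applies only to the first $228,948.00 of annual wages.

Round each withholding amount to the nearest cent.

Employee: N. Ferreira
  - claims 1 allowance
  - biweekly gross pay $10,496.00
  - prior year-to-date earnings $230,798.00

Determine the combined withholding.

$1,258.98

Income Tax: taxable = $10,496.00 − 1×$530.00 = $9,966.00
  $944.80 + 23% × ($9,966.00 − $8,600.00) = $944.80 + 23% × $1,366.00 = $1,258.98
Disability Insurance: YTD $230,798.00 ≥ cap $228,948.00 → $0.00
Total: $1,258.98 + $0.00 = $1,258.98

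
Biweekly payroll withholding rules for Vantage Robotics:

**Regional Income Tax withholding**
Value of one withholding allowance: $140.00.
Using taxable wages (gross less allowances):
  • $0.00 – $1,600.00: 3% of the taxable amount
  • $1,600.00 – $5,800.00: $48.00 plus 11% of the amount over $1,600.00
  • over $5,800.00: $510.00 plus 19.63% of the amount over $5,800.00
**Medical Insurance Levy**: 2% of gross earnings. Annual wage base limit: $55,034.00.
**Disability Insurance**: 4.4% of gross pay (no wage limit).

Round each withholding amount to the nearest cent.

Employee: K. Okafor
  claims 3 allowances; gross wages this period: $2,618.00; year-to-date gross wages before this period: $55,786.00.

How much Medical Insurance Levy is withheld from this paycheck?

Medical Insurance Levy: YTD $55,786.00 ≥ cap $55,034.00 → $0.00

$0.00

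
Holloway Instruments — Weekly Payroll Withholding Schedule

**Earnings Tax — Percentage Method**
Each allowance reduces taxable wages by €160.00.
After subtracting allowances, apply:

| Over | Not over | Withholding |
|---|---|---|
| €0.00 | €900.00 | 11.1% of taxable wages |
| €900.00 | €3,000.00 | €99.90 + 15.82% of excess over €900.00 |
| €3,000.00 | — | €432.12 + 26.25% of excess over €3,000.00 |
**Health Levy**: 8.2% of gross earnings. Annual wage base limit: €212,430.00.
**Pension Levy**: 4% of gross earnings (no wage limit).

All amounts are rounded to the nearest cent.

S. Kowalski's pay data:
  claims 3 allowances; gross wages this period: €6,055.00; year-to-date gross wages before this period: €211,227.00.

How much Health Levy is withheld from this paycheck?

€98.65

Health Levy: cap €212,430.00 − YTD €211,227.00 = €1,203.00 subject; 8.2% × €1,203.00 = €98.65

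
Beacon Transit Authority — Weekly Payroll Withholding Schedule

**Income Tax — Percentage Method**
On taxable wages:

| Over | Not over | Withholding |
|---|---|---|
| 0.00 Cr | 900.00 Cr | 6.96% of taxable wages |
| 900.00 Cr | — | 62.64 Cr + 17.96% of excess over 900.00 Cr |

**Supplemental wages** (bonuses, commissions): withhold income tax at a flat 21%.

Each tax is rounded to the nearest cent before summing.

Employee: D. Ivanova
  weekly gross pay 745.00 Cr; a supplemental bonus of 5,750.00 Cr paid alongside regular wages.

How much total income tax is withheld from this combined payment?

1,259.35 Cr

Income Tax: taxable = 745.00 Cr
  6.96% × 745.00 Cr = 51.85 Cr
Supplemental (21% flat on bonus): 21% × 5,750.00 Cr = 1,207.50 Cr
Total income tax: 51.85 Cr + 1,207.50 Cr = 1,259.35 Cr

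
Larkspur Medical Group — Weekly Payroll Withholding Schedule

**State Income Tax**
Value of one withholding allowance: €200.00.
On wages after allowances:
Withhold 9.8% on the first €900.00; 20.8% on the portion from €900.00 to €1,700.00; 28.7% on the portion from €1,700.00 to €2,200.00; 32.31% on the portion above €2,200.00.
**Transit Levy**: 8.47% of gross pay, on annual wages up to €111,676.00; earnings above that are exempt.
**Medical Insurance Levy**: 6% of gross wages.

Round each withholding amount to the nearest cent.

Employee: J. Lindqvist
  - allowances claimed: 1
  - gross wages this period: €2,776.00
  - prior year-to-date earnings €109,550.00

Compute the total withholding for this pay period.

€866.22

State Income Tax: taxable = €2,776.00 − 1×€200.00 = €2,576.00
  €398.10 + 32.31% × (€2,576.00 − €2,200.00) = €398.10 + 32.31% × €376.00 = €519.59
Transit Levy: cap €111,676.00 − YTD €109,550.00 = €2,126.00 subject; 8.47% × €2,126.00 = €180.07
Medical Insurance Levy: 6% × €2,776.00 = €166.56
Total: €519.59 + €180.07 + €166.56 = €866.22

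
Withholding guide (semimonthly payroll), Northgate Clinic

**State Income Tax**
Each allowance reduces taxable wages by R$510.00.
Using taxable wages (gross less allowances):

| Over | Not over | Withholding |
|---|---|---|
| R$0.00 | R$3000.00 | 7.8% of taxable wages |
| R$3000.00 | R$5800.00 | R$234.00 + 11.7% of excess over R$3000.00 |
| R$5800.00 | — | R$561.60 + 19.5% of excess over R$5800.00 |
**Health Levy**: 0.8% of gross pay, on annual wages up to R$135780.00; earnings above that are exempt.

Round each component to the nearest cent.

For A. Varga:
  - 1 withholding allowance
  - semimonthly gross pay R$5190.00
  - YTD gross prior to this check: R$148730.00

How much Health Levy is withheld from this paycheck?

R$0.00

Health Levy: YTD R$148730.00 ≥ cap R$135780.00 → R$0.00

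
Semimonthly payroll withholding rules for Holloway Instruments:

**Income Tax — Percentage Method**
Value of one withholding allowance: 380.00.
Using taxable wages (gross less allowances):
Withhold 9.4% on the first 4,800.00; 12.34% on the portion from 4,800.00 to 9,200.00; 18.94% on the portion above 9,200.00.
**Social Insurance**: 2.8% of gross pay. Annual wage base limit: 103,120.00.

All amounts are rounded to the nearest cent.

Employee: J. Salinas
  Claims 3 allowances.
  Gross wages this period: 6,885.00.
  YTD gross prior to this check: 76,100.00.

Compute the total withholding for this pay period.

Income Tax: taxable = 6,885.00 − 3×380.00 = 5,745.00
  451.20 + 12.34% × (5,745.00 − 4,800.00) = 451.20 + 12.34% × 945.00 = 567.81
Social Insurance: 2.8% × 6,885.00 = 192.78
Total: 567.81 + 192.78 = 760.59

760.59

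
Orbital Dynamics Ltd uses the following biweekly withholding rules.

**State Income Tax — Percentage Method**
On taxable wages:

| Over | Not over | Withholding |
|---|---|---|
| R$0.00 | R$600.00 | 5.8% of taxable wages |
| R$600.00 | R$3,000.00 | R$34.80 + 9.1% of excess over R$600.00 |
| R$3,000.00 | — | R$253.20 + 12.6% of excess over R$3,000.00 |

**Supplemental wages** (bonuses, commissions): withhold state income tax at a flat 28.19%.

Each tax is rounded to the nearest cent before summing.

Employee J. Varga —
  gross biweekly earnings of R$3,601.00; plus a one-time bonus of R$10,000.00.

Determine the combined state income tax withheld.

R$3,147.93

State Income Tax: taxable = R$3,601.00
  R$253.20 + 12.6% × (R$3,601.00 − R$3,000.00) = R$253.20 + 12.6% × R$601.00 = R$328.93
Supplemental (28.19% flat on bonus): 28.19% × R$10,000.00 = R$2,819.00
Total state income tax: R$328.93 + R$2,819.00 = R$3,147.93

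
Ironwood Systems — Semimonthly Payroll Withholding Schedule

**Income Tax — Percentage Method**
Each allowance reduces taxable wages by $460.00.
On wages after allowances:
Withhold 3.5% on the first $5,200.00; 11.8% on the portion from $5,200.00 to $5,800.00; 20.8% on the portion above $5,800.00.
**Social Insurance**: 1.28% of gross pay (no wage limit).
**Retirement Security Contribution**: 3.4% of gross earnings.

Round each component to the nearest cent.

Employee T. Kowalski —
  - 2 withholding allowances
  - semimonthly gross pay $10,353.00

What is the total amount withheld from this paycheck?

Income Tax: taxable = $10,353.00 − 2×$460.00 = $9,433.00
  $252.80 + 20.8% × ($9,433.00 − $5,800.00) = $252.80 + 20.8% × $3,633.00 = $1,008.46
Social Insurance: 1.28% × $10,353.00 = $132.52
Retirement Security Contribution: 3.4% × $10,353.00 = $352.00
Total: $1,008.46 + $132.52 + $352.00 = $1,492.98

$1,492.98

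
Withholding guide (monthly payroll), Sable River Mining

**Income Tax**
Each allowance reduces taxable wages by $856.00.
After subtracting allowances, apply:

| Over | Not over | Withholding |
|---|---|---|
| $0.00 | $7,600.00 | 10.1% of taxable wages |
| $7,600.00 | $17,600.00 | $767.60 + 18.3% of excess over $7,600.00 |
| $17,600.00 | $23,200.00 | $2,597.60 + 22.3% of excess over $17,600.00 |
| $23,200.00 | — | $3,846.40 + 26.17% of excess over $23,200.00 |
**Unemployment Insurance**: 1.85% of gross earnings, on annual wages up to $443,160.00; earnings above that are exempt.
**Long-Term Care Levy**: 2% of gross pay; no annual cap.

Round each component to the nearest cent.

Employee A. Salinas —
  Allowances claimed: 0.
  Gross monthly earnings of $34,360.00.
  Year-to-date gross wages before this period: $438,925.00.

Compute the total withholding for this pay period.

Income Tax: taxable = $34,360.00
  $3,846.40 + 26.17% × ($34,360.00 − $23,200.00) = $3,846.40 + 26.17% × $11,160.00 = $6,766.97
Unemployment Insurance: cap $443,160.00 − YTD $438,925.00 = $4,235.00 subject; 1.85% × $4,235.00 = $78.35
Long-Term Care Levy: 2% × $34,360.00 = $687.20
Total: $6,766.97 + $78.35 + $687.20 = $7,532.52

$7,532.52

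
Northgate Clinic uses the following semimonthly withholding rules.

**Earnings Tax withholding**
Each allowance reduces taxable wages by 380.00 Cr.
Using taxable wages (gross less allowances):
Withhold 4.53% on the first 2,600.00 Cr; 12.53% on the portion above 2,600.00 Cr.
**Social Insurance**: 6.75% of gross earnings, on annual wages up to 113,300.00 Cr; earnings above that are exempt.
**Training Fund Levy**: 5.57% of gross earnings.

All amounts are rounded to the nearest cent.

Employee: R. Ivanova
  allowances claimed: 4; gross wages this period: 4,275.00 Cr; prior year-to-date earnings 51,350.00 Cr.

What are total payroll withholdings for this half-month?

663.88 Cr

Earnings Tax: taxable = 4,275.00 Cr − 4×380.00 Cr = 2,755.00 Cr
  117.78 Cr + 12.53% × (2,755.00 Cr − 2,600.00 Cr) = 117.78 Cr + 12.53% × 155.00 Cr = 137.20 Cr
Social Insurance: 6.75% × 4,275.00 Cr = 288.56 Cr
Training Fund Levy: 5.57% × 4,275.00 Cr = 238.12 Cr
Total: 137.20 Cr + 288.56 Cr + 238.12 Cr = 663.88 Cr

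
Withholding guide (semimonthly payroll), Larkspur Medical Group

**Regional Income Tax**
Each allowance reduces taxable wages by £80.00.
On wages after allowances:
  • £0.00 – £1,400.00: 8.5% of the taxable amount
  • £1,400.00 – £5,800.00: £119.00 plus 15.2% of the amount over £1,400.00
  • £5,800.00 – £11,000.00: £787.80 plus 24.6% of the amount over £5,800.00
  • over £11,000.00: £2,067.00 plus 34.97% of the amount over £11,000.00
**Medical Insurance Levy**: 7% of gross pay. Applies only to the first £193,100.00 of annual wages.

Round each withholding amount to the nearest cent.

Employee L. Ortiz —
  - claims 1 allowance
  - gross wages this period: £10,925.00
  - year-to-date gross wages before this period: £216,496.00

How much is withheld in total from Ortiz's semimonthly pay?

£2,028.87

Regional Income Tax: taxable = £10,925.00 − 1×£80.00 = £10,845.00
  £787.80 + 24.6% × (£10,845.00 − £5,800.00) = £787.80 + 24.6% × £5,045.00 = £2,028.87
Medical Insurance Levy: YTD £216,496.00 ≥ cap £193,100.00 → £0.00
Total: £2,028.87 + £0.00 = £2,028.87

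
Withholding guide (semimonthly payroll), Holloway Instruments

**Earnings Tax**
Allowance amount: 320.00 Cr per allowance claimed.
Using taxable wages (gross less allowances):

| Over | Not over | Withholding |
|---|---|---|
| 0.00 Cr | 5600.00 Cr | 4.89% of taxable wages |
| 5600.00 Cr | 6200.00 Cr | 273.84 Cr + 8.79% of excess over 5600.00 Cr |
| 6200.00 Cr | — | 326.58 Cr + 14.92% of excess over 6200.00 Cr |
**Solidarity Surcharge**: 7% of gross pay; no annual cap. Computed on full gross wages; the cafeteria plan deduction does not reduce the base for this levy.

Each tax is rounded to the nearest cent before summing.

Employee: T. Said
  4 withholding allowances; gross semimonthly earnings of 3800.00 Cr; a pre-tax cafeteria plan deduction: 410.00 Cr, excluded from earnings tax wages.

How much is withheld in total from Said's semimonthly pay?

369.18 Cr

Earnings Tax: taxable = 3800.00 Cr − 410.00 Cr − 4×320.00 Cr = 2110.00 Cr
  4.89% × 2110.00 Cr = 103.18 Cr
Solidarity Surcharge: 7% × 3800.00 Cr = 266.00 Cr
Total: 103.18 Cr + 266.00 Cr = 369.18 Cr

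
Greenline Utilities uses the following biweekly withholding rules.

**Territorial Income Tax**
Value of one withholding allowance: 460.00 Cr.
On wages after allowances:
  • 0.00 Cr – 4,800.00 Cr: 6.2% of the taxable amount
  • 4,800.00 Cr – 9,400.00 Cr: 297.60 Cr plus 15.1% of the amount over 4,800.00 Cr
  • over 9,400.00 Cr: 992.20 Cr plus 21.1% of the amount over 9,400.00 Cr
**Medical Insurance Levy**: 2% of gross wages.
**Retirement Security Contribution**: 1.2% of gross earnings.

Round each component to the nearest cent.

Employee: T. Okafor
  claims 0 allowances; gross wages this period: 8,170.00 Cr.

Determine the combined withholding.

1,067.91 Cr

Territorial Income Tax: taxable = 8,170.00 Cr
  297.60 Cr + 15.1% × (8,170.00 Cr − 4,800.00 Cr) = 297.60 Cr + 15.1% × 3,370.00 Cr = 806.47 Cr
Medical Insurance Levy: 2% × 8,170.00 Cr = 163.40 Cr
Retirement Security Contribution: 1.2% × 8,170.00 Cr = 98.04 Cr
Total: 806.47 Cr + 163.40 Cr + 98.04 Cr = 1,067.91 Cr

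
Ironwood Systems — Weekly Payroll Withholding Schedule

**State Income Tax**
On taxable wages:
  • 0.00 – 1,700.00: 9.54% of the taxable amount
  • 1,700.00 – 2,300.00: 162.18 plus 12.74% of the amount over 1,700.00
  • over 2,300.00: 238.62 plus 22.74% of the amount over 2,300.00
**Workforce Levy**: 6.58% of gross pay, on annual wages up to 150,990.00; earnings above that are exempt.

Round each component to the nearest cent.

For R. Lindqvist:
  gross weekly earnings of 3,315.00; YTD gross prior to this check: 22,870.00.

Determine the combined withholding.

State Income Tax: taxable = 3,315.00
  238.62 + 22.74% × (3,315.00 − 2,300.00) = 238.62 + 22.74% × 1,015.00 = 469.43
Workforce Levy: 6.58% × 3,315.00 = 218.13
Total: 469.43 + 218.13 = 687.56

687.56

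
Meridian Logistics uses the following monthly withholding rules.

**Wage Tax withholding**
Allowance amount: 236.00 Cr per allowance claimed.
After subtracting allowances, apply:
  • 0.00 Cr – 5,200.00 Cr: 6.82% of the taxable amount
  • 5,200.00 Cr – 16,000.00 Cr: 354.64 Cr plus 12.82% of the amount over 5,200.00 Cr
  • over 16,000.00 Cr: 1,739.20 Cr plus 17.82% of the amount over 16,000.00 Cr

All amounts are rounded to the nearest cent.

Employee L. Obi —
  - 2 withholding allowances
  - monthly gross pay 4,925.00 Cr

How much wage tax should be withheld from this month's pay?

303.69 Cr

Wage Tax: taxable = 4,925.00 Cr − 2×236.00 Cr = 4,453.00 Cr
  6.82% × 4,453.00 Cr = 303.69 Cr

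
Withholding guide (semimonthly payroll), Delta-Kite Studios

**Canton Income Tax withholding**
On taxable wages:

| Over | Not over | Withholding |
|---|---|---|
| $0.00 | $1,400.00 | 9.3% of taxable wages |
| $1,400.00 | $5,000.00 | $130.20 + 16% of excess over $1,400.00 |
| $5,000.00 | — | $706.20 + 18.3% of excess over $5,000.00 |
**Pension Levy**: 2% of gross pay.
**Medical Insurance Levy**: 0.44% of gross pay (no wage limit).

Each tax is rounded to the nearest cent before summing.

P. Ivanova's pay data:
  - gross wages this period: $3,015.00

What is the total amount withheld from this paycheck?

$462.17

Canton Income Tax: taxable = $3,015.00
  $130.20 + 16% × ($3,015.00 − $1,400.00) = $130.20 + 16% × $1,615.00 = $388.60
Pension Levy: 2% × $3,015.00 = $60.30
Medical Insurance Levy: 0.44% × $3,015.00 = $13.27
Total: $388.60 + $60.30 + $13.27 = $462.17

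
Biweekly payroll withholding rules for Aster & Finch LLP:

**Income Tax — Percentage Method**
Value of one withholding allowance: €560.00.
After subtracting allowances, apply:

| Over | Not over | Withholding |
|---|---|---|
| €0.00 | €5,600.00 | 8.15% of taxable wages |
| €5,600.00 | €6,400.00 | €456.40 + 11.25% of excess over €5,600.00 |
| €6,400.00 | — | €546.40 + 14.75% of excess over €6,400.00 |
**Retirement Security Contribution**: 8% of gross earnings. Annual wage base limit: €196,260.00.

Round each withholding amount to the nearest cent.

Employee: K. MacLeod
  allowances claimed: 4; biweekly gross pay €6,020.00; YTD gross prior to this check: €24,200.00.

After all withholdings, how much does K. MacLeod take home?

€5,230.33

Income Tax: taxable = €6,020.00 − 4×€560.00 = €3,780.00
  8.15% × €3,780.00 = €308.07
Retirement Security Contribution: 8% × €6,020.00 = €481.60
Total withheld: €308.07 + €481.60 = €789.67
Net pay: €6,020.00 − €789.67 = €5,230.33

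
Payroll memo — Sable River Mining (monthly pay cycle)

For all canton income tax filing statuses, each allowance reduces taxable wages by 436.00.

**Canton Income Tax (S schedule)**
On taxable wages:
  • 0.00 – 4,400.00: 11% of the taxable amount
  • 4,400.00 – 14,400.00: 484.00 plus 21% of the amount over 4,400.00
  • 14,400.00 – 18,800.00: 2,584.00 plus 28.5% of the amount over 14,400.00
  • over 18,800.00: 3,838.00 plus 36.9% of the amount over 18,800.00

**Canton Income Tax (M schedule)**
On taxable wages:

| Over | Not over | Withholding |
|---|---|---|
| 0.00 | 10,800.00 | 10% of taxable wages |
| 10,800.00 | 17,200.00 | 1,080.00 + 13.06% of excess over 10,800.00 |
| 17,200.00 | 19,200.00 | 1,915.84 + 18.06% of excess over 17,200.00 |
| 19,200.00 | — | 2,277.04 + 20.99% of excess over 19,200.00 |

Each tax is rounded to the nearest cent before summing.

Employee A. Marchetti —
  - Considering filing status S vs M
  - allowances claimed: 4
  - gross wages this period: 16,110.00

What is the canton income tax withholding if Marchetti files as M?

Canton Income Tax (M): taxable = 16,110.00 − 4×436.00 = 14,366.00
  1,080.00 + 13.06% × (14,366.00 − 10,800.00) = 1,080.00 + 13.06% × 3,566.00 = 1,545.72

1,545.72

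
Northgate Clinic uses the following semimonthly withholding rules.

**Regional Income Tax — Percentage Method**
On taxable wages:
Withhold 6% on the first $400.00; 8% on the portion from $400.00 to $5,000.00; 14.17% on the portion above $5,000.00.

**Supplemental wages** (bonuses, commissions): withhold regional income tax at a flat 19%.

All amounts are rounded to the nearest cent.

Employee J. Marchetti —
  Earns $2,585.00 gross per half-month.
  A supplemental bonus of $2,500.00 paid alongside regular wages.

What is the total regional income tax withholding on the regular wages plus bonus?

$673.80

Regional Income Tax: taxable = $2,585.00
  $24.00 + 8% × ($2,585.00 − $400.00) = $24.00 + 8% × $2,185.00 = $198.80
Supplemental (19% flat on bonus): 19% × $2,500.00 = $475.00
Total regional income tax: $198.80 + $475.00 = $673.80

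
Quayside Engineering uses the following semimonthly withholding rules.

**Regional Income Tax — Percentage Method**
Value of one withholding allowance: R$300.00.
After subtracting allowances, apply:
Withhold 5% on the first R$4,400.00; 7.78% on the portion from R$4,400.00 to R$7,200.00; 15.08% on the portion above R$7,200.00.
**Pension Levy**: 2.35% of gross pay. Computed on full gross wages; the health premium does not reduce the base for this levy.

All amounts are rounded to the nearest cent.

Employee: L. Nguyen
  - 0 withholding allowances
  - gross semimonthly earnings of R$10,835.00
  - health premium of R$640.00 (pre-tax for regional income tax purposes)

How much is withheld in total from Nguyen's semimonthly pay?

R$1,144.11

Regional Income Tax: taxable = R$10,835.00 − R$640.00 = R$10,195.00
  R$437.84 + 15.08% × (R$10,195.00 − R$7,200.00) = R$437.84 + 15.08% × R$2,995.00 = R$889.49
Pension Levy: 2.35% × R$10,835.00 = R$254.62
Total: R$889.49 + R$254.62 = R$1,144.11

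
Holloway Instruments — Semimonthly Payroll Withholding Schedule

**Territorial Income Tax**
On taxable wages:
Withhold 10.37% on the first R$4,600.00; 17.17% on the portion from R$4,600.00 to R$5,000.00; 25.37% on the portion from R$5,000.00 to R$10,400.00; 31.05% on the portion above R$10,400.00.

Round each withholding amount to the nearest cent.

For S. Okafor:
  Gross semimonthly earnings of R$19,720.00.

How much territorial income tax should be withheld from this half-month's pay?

R$4,809.54

Territorial Income Tax: taxable = R$19,720.00
  R$1,915.68 + 31.05% × (R$19,720.00 − R$10,400.00) = R$1,915.68 + 31.05% × R$9,320.00 = R$4,809.54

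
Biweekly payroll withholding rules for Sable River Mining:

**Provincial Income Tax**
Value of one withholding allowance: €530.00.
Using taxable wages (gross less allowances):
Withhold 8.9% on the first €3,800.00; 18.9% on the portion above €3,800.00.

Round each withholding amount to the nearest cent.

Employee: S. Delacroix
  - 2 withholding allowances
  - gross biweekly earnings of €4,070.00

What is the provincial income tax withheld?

€267.89

Provincial Income Tax: taxable = €4,070.00 − 2×€530.00 = €3,010.00
  8.9% × €3,010.00 = €267.89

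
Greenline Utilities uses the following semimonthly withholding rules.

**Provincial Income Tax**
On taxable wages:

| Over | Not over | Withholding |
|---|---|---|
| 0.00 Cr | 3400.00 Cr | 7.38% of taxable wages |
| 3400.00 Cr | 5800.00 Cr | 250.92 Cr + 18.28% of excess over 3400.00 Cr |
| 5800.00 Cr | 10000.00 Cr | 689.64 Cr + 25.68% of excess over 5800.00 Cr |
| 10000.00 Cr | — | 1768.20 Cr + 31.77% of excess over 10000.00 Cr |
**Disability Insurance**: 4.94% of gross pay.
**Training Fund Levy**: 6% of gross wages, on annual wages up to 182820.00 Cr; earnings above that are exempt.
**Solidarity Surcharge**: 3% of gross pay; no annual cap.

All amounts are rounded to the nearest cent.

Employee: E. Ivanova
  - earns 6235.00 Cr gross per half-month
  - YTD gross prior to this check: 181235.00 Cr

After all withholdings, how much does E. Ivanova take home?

Provincial Income Tax: taxable = 6235.00 Cr
  689.64 Cr + 25.68% × (6235.00 Cr − 5800.00 Cr) = 689.64 Cr + 25.68% × 435.00 Cr = 801.35 Cr
Disability Insurance: 4.94% × 6235.00 Cr = 308.01 Cr
Training Fund Levy: cap 182820.00 Cr − YTD 181235.00 Cr = 1585.00 Cr subject; 6% × 1585.00 Cr = 95.10 Cr
Solidarity Surcharge: 3% × 6235.00 Cr = 187.05 Cr
Total withheld: 801.35 Cr + 308.01 Cr + 95.10 Cr + 187.05 Cr = 1391.51 Cr
Net pay: 6235.00 Cr − 1391.51 Cr = 4843.49 Cr

4843.49 Cr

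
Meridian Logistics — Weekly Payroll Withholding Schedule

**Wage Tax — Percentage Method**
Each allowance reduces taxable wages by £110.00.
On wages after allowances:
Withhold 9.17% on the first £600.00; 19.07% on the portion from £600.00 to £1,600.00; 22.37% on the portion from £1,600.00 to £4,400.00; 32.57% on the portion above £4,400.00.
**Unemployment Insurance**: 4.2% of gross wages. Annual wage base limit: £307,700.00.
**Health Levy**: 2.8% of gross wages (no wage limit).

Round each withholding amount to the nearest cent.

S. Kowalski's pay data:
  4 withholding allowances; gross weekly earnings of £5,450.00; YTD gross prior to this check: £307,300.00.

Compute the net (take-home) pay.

£4,209.84

Wage Tax: taxable = £5,450.00 − 4×£110.00 = £5,010.00
  £872.08 + 32.57% × (£5,010.00 − £4,400.00) = £872.08 + 32.57% × £610.00 = £1,070.76
Unemployment Insurance: cap £307,700.00 − YTD £307,300.00 = £400.00 subject; 4.2% × £400.00 = £16.80
Health Levy: 2.8% × £5,450.00 = £152.60
Total withheld: £1,070.76 + £16.80 + £152.60 = £1,240.16
Net pay: £5,450.00 − £1,240.16 = £4,209.84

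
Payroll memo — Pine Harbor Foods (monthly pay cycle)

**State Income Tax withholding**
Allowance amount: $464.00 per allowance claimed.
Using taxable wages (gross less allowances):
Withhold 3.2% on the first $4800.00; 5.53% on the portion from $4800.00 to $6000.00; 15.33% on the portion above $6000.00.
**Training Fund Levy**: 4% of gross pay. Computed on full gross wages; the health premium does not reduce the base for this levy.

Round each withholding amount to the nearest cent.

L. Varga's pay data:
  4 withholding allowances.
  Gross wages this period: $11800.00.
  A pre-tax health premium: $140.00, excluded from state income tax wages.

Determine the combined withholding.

State Income Tax: taxable = $11800.00 − $140.00 − 4×$464.00 = $9804.00
  $219.96 + 15.33% × ($9804.00 − $6000.00) = $219.96 + 15.33% × $3804.00 = $803.11
Training Fund Levy: 4% × $11800.00 = $472.00
Total: $803.11 + $472.00 = $1275.11

$1275.11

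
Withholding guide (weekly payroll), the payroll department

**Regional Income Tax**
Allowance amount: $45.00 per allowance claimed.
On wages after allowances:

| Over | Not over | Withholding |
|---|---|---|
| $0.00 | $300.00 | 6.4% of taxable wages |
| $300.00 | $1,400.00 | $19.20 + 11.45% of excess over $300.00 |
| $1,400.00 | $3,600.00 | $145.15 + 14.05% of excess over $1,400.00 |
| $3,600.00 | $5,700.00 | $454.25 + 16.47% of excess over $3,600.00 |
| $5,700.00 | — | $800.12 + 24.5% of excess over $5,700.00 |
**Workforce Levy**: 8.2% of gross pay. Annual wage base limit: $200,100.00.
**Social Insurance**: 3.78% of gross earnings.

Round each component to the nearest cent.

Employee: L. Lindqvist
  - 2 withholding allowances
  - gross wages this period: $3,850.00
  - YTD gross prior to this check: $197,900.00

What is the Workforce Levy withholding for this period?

Workforce Levy: cap $200,100.00 − YTD $197,900.00 = $2,200.00 subject; 8.2% × $2,200.00 = $180.40

$180.40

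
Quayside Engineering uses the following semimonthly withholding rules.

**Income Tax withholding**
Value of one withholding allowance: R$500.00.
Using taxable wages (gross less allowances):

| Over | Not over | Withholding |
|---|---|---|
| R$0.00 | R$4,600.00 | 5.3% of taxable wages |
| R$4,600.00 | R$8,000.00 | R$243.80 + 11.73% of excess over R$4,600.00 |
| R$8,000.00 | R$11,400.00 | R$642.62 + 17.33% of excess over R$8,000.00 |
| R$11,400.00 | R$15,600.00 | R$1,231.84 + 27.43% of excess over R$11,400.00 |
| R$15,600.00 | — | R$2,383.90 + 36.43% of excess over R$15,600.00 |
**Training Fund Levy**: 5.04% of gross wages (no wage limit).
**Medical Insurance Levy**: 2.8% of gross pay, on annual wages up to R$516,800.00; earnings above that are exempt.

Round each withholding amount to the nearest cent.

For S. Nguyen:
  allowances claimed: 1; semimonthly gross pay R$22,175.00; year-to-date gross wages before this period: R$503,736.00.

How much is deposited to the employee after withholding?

R$16,094.57

Income Tax: taxable = R$22,175.00 − 1×R$500.00 = R$21,675.00
  R$2,383.90 + 36.43% × (R$21,675.00 − R$15,600.00) = R$2,383.90 + 36.43% × R$6,075.00 = R$4,597.02
Training Fund Levy: 5.04% × R$22,175.00 = R$1,117.62
Medical Insurance Levy: cap R$516,800.00 − YTD R$503,736.00 = R$13,064.00 subject; 2.8% × R$13,064.00 = R$365.79
Total withheld: R$4,597.02 + R$1,117.62 + R$365.79 = R$6,080.43
Net pay: R$22,175.00 − R$6,080.43 = R$16,094.57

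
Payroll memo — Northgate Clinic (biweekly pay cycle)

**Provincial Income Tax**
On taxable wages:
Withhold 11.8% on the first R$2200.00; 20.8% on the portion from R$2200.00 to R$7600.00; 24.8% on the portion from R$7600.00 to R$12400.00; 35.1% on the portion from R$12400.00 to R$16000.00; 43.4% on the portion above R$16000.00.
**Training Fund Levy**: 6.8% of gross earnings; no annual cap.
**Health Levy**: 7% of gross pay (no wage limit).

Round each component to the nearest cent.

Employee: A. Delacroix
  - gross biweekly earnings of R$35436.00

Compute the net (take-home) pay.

R$18273.81

Provincial Income Tax: taxable = R$35436.00
  R$3836.80 + 43.4% × (R$35436.00 − R$16000.00) = R$3836.80 + 43.4% × R$19436.00 = R$12272.02
Training Fund Levy: 6.8% × R$35436.00 = R$2409.65
Health Levy: 7% × R$35436.00 = R$2480.52
Total withheld: R$12272.02 + R$2409.65 + R$2480.52 = R$17162.19
Net pay: R$35436.00 − R$17162.19 = R$18273.81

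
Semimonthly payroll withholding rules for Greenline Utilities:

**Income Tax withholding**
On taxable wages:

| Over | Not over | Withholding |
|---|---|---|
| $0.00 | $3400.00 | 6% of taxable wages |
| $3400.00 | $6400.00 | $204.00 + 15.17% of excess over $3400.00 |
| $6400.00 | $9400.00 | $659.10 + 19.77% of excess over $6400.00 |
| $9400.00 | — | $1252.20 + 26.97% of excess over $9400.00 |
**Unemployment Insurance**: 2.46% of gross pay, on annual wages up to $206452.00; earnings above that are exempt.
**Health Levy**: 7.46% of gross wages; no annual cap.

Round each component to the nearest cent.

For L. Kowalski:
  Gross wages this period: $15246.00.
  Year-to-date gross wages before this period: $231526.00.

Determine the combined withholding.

$3966.22

Income Tax: taxable = $15246.00
  $1252.20 + 26.97% × ($15246.00 − $9400.00) = $1252.20 + 26.97% × $5846.00 = $2828.87
Unemployment Insurance: YTD $231526.00 ≥ cap $206452.00 → $0.00
Health Levy: 7.46% × $15246.00 = $1137.35
Total: $2828.87 + $0.00 + $1137.35 = $3966.22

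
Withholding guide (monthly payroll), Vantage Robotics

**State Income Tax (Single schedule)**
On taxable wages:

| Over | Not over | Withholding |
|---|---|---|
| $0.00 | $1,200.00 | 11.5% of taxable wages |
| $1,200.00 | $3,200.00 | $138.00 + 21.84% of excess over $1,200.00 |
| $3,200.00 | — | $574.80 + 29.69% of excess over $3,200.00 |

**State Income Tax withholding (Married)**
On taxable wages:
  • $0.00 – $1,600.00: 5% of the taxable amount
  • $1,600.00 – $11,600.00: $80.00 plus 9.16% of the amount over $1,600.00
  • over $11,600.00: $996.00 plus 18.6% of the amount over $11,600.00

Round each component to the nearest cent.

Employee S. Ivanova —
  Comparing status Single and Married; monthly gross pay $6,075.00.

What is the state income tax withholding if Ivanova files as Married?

$489.91

State Income Tax (Married): taxable = $6,075.00
  $80.00 + 9.16% × ($6,075.00 − $1,600.00) = $80.00 + 9.16% × $4,475.00 = $489.91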